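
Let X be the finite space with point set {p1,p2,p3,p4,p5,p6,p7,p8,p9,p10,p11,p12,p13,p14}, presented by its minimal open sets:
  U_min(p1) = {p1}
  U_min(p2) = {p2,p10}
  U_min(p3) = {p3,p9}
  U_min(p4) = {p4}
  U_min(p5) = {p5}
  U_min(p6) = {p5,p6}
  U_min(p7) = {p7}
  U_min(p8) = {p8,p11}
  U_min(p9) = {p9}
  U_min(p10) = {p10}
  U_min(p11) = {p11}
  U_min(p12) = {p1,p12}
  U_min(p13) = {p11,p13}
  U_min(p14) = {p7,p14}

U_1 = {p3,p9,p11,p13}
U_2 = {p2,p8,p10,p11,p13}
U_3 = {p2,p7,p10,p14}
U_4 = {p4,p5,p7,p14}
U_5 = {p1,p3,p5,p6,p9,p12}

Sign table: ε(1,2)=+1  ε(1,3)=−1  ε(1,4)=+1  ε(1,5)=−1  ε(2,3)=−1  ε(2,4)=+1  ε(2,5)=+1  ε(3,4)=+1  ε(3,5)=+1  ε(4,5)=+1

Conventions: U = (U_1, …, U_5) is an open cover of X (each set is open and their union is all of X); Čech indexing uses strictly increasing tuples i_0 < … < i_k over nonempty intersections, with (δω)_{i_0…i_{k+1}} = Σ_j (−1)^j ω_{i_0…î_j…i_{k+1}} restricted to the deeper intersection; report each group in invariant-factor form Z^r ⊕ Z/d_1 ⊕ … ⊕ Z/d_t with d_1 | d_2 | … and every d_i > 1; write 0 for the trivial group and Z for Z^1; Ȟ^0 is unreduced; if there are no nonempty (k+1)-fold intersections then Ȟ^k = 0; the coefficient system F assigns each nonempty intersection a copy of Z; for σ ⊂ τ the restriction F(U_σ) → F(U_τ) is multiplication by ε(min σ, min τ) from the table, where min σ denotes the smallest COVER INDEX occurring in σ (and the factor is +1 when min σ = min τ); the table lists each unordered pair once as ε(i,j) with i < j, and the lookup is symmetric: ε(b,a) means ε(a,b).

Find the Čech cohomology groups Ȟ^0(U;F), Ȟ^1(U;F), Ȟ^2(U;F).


nonempty overlaps:
  U12={p11,p13} U15={p3,p9} U23={p2,p10} U34={p7,p14} U45={p5}
C dims 5,5; δ0: rk 4, SNF 1^4
degree 0: 5−4−0 = 1 → Ȟ^0 ≅ Z
degree 1: 5−0−4 = 1 → Ȟ^1 ≅ Z
degree 2: 0−0−0 = 0 → Ȟ^2 ≅ 0

Ȟ^0 ≅ Z,  Ȟ^1 ≅ Z,  Ȟ^2 ≅ 0


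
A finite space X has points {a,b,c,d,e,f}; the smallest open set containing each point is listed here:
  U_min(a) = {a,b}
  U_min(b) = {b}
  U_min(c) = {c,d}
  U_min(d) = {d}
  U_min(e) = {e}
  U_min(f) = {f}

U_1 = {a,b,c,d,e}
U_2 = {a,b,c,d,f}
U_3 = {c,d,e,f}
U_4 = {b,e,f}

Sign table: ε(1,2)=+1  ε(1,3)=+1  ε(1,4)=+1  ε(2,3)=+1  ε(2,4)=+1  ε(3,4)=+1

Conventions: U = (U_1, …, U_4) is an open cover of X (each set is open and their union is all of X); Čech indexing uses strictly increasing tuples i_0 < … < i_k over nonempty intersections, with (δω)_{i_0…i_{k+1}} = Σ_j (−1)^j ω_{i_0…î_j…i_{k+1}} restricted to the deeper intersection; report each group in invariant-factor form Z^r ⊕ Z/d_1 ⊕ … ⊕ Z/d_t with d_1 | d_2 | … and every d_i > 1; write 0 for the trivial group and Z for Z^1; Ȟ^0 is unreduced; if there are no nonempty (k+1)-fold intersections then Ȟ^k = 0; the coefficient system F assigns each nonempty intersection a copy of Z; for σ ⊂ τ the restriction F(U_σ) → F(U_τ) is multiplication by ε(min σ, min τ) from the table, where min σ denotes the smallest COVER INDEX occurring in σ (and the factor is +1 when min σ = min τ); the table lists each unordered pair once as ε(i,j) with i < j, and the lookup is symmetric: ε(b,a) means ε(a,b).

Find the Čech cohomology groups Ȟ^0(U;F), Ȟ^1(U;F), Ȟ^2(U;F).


Ȟ^0(U;F) ≅ Z; Ȟ^1(U;F) ≅ 0; Ȟ^2(U;F) ≅ Z

cover nerve:
  U12={a,b,c,d} U13={c,d,e} U14={b,e} U23={c,d,f} U24={b,f} U34={e,f}
  U123={c,d} U124={b} U134={e} U234={f}
C dims 4,6,4; δ0: rk 3, SNF 1^3; δ1: rk 3, SNF 1^3
Ȟ^0: (4−3)−0=1 ⇒ Z
Ȟ^1: (6−3)−3=0 ⇒ 0
Ȟ^2: (4−0)−3=1 ⇒ Z


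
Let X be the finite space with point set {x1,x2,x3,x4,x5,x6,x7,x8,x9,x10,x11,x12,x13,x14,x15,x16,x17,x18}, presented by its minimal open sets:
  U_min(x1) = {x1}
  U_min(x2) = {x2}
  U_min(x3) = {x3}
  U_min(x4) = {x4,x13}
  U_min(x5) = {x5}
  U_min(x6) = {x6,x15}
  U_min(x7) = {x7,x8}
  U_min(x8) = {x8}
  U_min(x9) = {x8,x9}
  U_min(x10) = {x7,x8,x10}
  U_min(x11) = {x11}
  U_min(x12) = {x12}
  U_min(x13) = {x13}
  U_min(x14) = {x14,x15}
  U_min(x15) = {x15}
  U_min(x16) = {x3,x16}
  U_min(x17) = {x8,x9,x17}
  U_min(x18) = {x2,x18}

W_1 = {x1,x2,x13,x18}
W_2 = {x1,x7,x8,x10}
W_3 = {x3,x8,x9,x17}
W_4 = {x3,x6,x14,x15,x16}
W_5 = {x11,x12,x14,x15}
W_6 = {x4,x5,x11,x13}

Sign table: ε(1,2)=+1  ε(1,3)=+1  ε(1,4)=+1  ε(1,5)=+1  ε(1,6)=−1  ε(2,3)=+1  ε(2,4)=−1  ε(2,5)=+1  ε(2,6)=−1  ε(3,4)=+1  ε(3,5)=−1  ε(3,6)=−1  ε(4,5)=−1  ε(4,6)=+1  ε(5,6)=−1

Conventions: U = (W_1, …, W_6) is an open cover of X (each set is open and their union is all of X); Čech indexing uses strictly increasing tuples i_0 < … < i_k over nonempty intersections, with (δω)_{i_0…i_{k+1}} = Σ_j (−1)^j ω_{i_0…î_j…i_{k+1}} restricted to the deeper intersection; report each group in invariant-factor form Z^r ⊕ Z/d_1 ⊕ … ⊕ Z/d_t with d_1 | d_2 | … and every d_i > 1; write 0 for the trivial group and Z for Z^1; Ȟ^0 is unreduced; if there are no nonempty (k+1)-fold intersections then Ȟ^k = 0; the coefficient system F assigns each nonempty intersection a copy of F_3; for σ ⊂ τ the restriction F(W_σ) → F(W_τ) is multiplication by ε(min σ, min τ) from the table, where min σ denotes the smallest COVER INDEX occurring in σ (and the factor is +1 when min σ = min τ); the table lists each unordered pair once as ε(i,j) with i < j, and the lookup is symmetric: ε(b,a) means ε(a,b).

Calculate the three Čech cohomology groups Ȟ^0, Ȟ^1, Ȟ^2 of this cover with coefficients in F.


intersection data:
  W12={x1} W16={x13} W23={x8} W34={x3} W45={x14,x15} W56={x11}
C dims 6,6; δ0: rk_F3 6
Ȟ^0 = (6 − 6) − 0 = 0, so Ȟ^0 ≅ 0
Ȟ^1 = (6 − 0) − 6 = 0, so Ȟ^1 ≅ 0
Ȟ^2 = (0 − 0) − 0 = 0, so Ȟ^2 ≅ 0

Ȟ^0(U;F) ≅ 0, Ȟ^1(U;F) ≅ 0 and Ȟ^2(U;F) ≅ 0


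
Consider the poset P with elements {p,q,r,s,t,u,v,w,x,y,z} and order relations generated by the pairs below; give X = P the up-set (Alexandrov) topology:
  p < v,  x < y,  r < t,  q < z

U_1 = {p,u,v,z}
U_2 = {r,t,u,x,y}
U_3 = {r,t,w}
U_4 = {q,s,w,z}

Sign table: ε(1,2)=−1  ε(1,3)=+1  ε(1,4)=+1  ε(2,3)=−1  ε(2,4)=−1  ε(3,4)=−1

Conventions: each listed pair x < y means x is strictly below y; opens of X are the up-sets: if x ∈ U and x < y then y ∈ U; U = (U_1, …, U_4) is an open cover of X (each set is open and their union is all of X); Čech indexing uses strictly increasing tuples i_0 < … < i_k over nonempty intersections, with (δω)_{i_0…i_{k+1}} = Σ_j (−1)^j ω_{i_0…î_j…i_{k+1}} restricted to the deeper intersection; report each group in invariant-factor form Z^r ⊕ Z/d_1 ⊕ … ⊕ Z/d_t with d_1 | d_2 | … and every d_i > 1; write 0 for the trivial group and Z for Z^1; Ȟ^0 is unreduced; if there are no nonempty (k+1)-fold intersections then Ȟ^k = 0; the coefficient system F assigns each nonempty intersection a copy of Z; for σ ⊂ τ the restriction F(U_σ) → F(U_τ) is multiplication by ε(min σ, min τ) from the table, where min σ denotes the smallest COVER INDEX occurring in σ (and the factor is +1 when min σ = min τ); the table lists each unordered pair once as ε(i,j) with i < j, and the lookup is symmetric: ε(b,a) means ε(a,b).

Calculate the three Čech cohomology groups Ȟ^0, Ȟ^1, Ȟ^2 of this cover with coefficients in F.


Ȟ^0 ≅ 0, Ȟ^1 ≅ Z/2, Ȟ^2 ≅ 0

intersection data:
  U12={u} U14={z} U23={r,t} U34={w}
C dims 4,4; δ0: rk 4, SNF 1^3·2
Ȟ^0 = (4 − 4) − 0 = 0, so Ȟ^0 ≅ 0
Ȟ^1 = (4 − 0) − 4 = 0 plus torsion [2], so Ȟ^1 ≅ Z/2
Ȟ^2 = (0 − 0) − 0 = 0, so Ȟ^2 ≅ 0


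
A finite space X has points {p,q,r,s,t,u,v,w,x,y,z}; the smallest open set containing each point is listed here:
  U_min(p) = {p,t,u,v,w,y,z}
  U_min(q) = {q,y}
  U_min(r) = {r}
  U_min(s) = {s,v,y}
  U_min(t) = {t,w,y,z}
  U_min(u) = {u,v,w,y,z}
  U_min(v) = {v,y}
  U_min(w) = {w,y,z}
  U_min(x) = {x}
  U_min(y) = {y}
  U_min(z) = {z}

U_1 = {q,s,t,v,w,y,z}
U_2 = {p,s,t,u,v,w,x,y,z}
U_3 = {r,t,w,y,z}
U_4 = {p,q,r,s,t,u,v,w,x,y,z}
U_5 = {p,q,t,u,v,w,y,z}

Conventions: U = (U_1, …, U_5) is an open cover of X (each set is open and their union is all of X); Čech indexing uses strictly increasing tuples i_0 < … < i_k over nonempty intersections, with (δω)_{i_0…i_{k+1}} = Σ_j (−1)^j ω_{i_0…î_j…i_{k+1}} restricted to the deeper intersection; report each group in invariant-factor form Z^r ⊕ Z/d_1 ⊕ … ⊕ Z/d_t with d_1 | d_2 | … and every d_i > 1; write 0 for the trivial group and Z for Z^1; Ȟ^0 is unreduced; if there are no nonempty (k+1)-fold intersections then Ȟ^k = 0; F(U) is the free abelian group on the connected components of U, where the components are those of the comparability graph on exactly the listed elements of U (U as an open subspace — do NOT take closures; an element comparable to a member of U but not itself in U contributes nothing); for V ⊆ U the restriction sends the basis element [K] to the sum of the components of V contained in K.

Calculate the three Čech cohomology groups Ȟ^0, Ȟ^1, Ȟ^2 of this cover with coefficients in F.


nerve of the cover:
  U12={s,t,v,w,y,z} U13={t,w,y,z} U14={q,s,t,v,w,y,z} U15={q,t,v,w,y,z} U23={t,w,y,z} U24={p,s,t,u,v,w,x,y,z} U25={p,t,u,v,w,y,z} U34={r,t,w,y,z} U35={t,w,y,z} U45={p,q,t,u,v,w,y,z}
  U123={t,w,y,z} U124={s,t,v,w,y,z} U125={t,v,w,y,z} U134={t,w,y,z} U135={t,w,y,z} U145={q,t,v,w,y,z} U234={t,w,y,z} U235={t,w,y,z} U245={p,t,u,v,w,y,z} U345={t,w,y,z}
  U1234={t,w,y,z} U1235={t,w,y,z} U1245={t,v,w,y,z} U1345={t,w,y,z} U2345={t,w,y,z}
  U12345={t,w,y,z}
components per intersection:
  U1: {q,s,t,v,w,y,z}
  U2: {p,s,t,u,v,w,y,z} {x}
  U3: {r} {t,w,y,z}
  U4: {p,q,s,t,u,v,w,y,z} {r} {x}
  U5: {p,q,t,u,v,w,y,z}
  U12: {s,t,v,w,y,z}
  U13: {t,w,y,z}
  U14: {q,s,t,v,w,y,z}
  U15: {q,t,v,w,y,z}
  U23: {t,w,y,z}
  U24: {p,s,t,u,v,w,y,z} {x}
  U25: {p,t,u,v,w,y,z}
  U34: {r} {t,w,y,z}
  U35: {t,w,y,z}
  U45: {p,q,t,u,v,w,y,z}
  U123: {t,w,y,z}
  U124: {s,t,v,w,y,z}
  U125: {t,v,w,y,z}
  U134: {t,w,y,z}
  U135: {t,w,y,z}
  U145: {q,t,v,w,y,z}
  U234: {t,w,y,z}
  U235: {t,w,y,z}
  U245: {p,t,u,v,w,y,z}
  U345: {t,w,y,z}
  U1234: {t,w,y,z}
  U1235: {t,w,y,z}
  U1245: {t,v,w,y,z}
  U1345: {t,w,y,z}
  U2345: {t,w,y,z}
  U12345: {t,w,y,z}
C dims 9,12,10,5; δ0: rk 6, SNF 1^6; δ1: rk 6, SNF 1^6; δ2: rk 4, SNF 1^4
Ȟ^0 = (9 − 6) − 0 = 3, so Ȟ^0 ≅ Z^3
Ȟ^1 = (12 − 6) − 6 = 0, so Ȟ^1 ≅ 0
Ȟ^2 = (10 − 4) − 6 = 0, so Ȟ^2 ≅ 0

Ȟ^0 ≅ Z^3, Ȟ^1 ≅ 0 and Ȟ^2 ≅ 0


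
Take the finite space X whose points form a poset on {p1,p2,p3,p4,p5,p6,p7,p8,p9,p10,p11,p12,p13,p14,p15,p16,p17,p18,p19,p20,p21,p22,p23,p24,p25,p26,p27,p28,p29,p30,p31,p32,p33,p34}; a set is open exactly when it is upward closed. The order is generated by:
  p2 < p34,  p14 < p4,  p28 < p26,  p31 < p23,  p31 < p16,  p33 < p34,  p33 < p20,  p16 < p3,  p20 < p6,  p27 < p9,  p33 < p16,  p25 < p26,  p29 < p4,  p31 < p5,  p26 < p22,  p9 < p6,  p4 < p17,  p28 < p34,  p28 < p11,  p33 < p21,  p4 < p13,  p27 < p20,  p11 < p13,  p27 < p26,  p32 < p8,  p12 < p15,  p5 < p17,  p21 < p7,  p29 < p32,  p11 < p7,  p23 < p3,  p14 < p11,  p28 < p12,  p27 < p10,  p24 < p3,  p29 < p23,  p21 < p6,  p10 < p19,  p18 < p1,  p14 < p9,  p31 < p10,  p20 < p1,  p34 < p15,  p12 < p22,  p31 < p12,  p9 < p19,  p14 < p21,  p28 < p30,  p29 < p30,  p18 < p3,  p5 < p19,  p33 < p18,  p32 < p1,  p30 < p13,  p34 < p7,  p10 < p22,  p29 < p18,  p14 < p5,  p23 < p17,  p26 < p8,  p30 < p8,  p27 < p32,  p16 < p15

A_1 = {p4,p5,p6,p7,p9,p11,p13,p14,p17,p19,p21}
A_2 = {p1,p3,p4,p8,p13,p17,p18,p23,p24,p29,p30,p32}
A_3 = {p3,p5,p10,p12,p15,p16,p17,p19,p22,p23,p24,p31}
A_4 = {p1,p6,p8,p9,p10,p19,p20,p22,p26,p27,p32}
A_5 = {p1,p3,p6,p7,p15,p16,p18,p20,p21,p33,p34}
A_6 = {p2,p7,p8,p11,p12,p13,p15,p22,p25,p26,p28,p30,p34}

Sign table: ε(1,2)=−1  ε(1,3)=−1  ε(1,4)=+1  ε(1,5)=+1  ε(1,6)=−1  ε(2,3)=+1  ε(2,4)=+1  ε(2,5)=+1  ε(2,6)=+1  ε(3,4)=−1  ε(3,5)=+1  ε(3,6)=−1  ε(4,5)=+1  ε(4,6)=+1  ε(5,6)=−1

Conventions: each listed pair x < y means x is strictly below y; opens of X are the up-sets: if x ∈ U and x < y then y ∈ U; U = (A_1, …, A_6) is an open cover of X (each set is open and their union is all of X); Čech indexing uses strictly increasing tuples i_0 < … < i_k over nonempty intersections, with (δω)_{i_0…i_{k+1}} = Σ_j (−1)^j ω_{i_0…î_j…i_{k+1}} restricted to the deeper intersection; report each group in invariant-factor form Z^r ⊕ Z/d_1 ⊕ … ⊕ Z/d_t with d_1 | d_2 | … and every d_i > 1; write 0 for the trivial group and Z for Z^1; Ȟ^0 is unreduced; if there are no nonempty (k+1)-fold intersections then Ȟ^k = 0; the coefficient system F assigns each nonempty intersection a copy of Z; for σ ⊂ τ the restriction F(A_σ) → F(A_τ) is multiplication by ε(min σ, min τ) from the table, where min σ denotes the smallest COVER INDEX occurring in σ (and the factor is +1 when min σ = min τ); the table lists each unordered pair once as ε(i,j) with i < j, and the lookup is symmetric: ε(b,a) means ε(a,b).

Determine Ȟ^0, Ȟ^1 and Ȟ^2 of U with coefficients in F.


Ȟ^0(U;F) ≅ 0, Ȟ^1(U;F) ≅ Z/2, Ȟ^2(U;F) ≅ Z

nonempty intersections:
  A12={p4,p13,p17} A13={p5,p17,p19} A14={p6,p9,p19} A15={p6,p7,p21} A16={p7,p11,p13} A23={p3,p17,p23,p24} A24={p1,p8,p32} A25={p1,p3,p18} A26={p8,p13,p30} A34={p10,p19,p22} A35={p3,p15,p16} A36={p12,p15,p22} A45={p1,p6,p20} A46={p8,p22,p26} A56={p7,p15,p34}
  A123={p17} A126={p13} A134={p19} A145={p6} A156={p7} A235={p3} A245={p1} A246={p8} A346={p22} A356={p15}
C dims 6,15,10; δ0: rk 6, SNF 1^5·2; δ1: rk 9, SNF 1^9
Ȟ^0: (6−6)−0=0 ⇒ 0
Ȟ^1: (15−9)−6=0 plus torsion [2] ⇒ Z/2
Ȟ^2: (10−0)−9=1 ⇒ Z


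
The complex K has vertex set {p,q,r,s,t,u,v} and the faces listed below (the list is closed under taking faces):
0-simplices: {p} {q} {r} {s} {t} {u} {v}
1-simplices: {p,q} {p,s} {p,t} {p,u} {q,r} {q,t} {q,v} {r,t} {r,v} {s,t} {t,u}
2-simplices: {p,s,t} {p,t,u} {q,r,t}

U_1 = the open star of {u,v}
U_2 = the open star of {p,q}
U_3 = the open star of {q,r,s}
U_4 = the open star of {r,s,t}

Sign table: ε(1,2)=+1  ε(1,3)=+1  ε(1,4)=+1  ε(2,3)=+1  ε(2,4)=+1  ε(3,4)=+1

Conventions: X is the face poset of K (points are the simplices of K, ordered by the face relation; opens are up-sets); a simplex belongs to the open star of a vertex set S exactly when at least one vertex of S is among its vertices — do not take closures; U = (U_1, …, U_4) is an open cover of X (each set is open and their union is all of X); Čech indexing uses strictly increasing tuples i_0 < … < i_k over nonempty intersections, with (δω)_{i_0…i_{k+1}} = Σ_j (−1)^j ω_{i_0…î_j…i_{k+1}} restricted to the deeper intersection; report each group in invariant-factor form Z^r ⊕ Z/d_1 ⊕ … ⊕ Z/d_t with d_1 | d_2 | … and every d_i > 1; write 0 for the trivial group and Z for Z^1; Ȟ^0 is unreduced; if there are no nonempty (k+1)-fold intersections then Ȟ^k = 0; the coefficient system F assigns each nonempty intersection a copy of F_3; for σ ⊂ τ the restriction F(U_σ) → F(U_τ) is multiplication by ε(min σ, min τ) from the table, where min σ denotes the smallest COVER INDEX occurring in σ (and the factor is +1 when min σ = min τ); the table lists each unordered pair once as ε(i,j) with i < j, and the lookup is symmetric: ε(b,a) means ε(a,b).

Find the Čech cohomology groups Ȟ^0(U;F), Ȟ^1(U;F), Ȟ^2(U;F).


Ȟ^0(U;F) ≅ Z/3, Ȟ^1(U;F) ≅ 0, Ȟ^2(U;F) ≅ Z/3

nonempty overlaps:
  U1={{u},{v},{p,u},{q,v},{r,v},{t,u},{p,t,u}} U2={{p},{q},{p,q},{p,s},{p,t},{p,u},{q,r},{q,t},{q,v},{p,s,t},{p,t,u},{q,r,t}} U3={{q},{r},{s},{p,q},{p,s},{q,r},{q,t},{q,v},{r,t},{r,v},{s,t},{p,s,t},{q,r,t}} U4={{r},{s},{t},{p,s},{p,t},{q,r},{q,t},{r,t},{r,v},{s,t},{t,u},{p,s,t},{p,t,u},{q,r,t}}
  U12={{p,u},{q,v},{p,t,u}} U13={{q,v},{r,v}} U14={{r,v},{t,u},{p,t,u}} U23={{q},{p,q},{p,s},{q,r},{q,t},{q,v},{p,s,t},{q,r,t}} U24={{p,s},{p,t},{q,r},{q,t},{p,s,t},{p,t,u},{q,r,t}} U34={{r},{s},{p,s},{q,r},{q,t},{r,t},{r,v},{s,t},{p,s,t},{q,r,t}}
  U123={{q,v}} U124={{p,t,u}} U134={{r,v}} U234={{p,s},{q,r},{q,t},{p,s,t},{q,r,t}}
C dims 4,6,4; δ0: rk_F3 3; δ1: rk_F3 3
degree 0: 4−3−0 = 1 → Ȟ^0 ≅ Z/3
degree 1: 6−3−3 = 0 → Ȟ^1 ≅ 0
degree 2: 4−0−3 = 1 → Ȟ^2 ≅ Z/3


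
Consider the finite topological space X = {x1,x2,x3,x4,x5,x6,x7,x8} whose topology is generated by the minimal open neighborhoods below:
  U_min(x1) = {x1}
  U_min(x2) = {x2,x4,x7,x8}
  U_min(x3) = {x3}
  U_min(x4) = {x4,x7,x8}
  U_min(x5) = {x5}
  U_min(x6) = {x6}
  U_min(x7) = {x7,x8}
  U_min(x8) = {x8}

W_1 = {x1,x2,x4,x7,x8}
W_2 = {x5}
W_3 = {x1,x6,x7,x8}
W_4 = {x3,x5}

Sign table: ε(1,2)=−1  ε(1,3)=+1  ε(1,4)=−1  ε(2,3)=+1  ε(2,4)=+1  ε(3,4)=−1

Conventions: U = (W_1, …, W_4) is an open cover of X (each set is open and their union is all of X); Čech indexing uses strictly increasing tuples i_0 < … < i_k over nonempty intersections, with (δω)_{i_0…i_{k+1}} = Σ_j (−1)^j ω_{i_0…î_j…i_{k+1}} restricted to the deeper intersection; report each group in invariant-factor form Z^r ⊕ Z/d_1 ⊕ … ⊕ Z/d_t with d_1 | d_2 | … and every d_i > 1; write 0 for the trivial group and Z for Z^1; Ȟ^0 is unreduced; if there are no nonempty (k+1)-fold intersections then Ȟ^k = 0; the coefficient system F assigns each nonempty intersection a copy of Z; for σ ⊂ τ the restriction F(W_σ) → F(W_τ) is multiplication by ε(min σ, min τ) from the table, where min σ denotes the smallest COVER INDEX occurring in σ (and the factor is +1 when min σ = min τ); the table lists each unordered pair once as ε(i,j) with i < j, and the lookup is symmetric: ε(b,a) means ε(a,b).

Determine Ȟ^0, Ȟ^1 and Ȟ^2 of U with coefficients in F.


Ȟ^0(U;F) ≅ Z^2, Ȟ^1(U;F) ≅ 0 and Ȟ^2(U;F) ≅ 0

cover nerve:
  W13={x1,x7,x8} W24={x5}
C dims 4,2; δ0: rk 2, SNF 1^2
Ȟ^0: (4−2)−0=2 ⇒ Z^2
Ȟ^1: (2−0)−2=0 ⇒ 0
Ȟ^2: (0−0)−0=0 ⇒ 0


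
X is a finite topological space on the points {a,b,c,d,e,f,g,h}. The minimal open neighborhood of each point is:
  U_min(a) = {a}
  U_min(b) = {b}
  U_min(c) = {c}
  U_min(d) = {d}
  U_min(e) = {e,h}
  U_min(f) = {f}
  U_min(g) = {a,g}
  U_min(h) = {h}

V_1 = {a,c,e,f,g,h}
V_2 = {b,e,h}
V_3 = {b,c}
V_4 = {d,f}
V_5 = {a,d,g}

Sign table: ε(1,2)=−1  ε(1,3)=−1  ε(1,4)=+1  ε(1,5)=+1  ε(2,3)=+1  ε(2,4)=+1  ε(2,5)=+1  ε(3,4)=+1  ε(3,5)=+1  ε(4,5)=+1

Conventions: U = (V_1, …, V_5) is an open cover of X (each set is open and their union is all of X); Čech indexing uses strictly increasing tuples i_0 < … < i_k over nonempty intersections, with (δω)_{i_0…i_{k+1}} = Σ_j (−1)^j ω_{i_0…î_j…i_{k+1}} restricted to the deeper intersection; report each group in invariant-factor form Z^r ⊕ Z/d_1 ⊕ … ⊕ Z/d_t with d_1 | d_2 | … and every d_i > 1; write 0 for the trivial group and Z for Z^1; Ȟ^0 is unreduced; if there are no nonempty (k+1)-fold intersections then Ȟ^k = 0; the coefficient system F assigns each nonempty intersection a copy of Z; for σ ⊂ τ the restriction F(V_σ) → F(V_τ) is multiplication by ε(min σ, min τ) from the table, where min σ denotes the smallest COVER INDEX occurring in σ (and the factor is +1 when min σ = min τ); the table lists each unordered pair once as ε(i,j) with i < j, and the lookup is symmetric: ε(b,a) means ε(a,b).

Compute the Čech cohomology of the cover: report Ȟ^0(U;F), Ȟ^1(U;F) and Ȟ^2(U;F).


Ȟ^0(U;F) ≅ Z, Ȟ^1(U;F) ≅ Z^2 and Ȟ^2(U;F) ≅ 0

cover nerve:
  V12={e,h} V13={c} V14={f} V15={a,g} V23={b} V45={d}
C dims 5,6; δ0: rk 4, SNF 1^4
Ȟ^0: (5−4)−0=1 ⇒ Z
Ȟ^1: (6−0)−4=2 ⇒ Z^2
Ȟ^2: (0−0)−0=0 ⇒ 0


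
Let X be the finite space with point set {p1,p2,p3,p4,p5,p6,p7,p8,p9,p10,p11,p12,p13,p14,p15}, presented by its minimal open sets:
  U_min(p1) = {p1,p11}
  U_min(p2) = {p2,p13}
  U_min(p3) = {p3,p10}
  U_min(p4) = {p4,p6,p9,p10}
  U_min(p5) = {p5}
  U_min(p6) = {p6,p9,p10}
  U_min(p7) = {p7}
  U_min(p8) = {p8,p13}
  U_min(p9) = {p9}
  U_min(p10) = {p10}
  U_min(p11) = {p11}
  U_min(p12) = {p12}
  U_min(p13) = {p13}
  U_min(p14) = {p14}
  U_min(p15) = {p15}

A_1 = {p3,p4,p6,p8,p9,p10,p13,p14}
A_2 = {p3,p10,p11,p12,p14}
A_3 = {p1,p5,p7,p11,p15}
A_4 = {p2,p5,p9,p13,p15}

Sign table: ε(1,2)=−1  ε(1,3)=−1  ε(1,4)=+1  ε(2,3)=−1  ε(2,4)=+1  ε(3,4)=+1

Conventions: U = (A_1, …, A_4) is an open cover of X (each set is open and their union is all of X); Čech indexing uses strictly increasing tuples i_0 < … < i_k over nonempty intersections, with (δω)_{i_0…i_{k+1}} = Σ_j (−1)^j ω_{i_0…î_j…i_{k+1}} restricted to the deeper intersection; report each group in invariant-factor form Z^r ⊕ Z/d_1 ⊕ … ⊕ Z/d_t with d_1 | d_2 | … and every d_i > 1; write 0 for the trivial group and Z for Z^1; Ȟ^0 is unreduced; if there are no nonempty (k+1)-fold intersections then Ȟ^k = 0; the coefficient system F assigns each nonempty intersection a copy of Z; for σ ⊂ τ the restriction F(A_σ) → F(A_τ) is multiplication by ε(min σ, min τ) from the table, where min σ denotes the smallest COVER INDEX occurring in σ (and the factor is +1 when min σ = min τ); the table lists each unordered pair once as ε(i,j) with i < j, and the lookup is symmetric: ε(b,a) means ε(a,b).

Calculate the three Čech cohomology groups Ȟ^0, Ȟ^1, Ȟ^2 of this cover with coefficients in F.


Ȟ^0 = Z, Ȟ^1 = Z and Ȟ^2 = 0

nerve of the cover:
  A12={p3,p10,p14} A14={p9,p13} A23={p11} A34={p5,p15}
C dims 4,4; δ0: rk 3, SNF 1^3
Ȟ^0 = (4 − 3) − 0 = 1, so Ȟ^0 ≅ Z
Ȟ^1 = (4 − 0) − 3 = 1, so Ȟ^1 ≅ Z
Ȟ^2 = (0 − 0) − 0 = 0, so Ȟ^2 ≅ 0


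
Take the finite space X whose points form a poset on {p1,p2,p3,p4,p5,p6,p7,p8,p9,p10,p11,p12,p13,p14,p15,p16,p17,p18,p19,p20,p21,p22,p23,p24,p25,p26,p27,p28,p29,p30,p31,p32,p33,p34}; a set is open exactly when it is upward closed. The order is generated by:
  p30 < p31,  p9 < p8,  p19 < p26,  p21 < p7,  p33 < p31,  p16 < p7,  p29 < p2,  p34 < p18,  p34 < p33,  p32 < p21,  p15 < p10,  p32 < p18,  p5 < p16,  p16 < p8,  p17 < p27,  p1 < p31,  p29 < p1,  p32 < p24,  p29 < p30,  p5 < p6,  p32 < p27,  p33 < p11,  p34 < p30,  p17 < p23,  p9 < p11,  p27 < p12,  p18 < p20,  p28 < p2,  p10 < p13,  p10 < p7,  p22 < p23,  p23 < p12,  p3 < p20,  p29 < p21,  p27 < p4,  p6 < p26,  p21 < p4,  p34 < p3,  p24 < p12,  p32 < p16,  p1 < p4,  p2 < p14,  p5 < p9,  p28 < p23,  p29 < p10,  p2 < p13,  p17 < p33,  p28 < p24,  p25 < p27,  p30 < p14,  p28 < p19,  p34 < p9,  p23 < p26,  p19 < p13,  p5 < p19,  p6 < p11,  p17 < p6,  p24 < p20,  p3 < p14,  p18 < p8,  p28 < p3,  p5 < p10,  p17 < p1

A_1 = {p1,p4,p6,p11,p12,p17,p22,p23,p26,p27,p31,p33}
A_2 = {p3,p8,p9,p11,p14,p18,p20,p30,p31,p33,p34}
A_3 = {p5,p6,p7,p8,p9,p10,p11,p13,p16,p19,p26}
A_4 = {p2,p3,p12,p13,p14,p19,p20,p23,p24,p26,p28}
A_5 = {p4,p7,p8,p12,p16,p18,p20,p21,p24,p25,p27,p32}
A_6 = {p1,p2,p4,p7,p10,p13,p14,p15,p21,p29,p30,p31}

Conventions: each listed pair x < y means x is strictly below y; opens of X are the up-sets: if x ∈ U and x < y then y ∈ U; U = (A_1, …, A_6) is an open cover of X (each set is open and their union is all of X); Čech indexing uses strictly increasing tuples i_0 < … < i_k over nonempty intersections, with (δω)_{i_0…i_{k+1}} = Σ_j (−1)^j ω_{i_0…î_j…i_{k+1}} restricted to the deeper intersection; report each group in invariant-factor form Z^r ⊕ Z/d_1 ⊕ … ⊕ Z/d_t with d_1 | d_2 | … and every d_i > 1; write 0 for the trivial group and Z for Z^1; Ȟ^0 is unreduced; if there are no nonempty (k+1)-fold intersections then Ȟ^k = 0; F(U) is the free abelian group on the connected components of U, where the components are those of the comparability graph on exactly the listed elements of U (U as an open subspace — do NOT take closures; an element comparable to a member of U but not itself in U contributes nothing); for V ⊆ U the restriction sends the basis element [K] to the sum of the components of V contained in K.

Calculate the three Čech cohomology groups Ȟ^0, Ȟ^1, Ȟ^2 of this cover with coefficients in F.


Ȟ^0(U;F) ≅ Z, Ȟ^1(U;F) ≅ 0, Ȟ^2(U;F) ≅ Z/2

nerve simplices:
  A12={p11,p31,p33} A13={p6,p11,p26} A14={p12,p23,p26} A15={p4,p12,p27} A16={p1,p4,p31} A23={p8,p9,p11} A24={p3,p14,p20} A25={p8,p18,p20} A26={p14,p30,p31} A34={p13,p19,p26} A35={p7,p8,p16} A36={p7,p10,p13} A45={p12,p20,p24} A46={p2,p13,p14} A56={p4,p7,p21}
  A123={p11} A126={p31} A134={p26} A145={p12} A156={p4} A235={p8} A245={p20} A246={p14} A346={p13} A356={p7}
components per intersection:
  A1: {p1,p4,p6,p11,p12,p17,p22,p23,p26,p27,p31,p33}
  A2: {p3,p8,p9,p11,p14,p18,p20,p30,p31,p33,p34}
  A3: {p5,p6,p7,p8,p9,p10,p11,p13,p16,p19,p26}
  A4: {p2,p3,p12,p13,p14,p19,p20,p23,p24,p26,p28}
  A5: {p4,p7,p8,p12,p16,p18,p20,p21,p24,p25,p27,p32}
  A6: {p1,p2,p4,p7,p10,p13,p14,p15,p21,p29,p30,p31}
  A12: {p11,p31,p33}
  A13: {p6,p11,p26}
  A14: {p12,p23,p26}
  A15: {p4,p12,p27}
  A16: {p1,p4,p31}
  A23: {p8,p9,p11}
  A24: {p3,p14,p20}
  A25: {p8,p18,p20}
  A26: {p14,p30,p31}
  A34: {p13,p19,p26}
  A35: {p7,p8,p16}
  A36: {p7,p10,p13}
  A45: {p12,p20,p24}
  A46: {p2,p13,p14}
  A56: {p4,p7,p21}
  A123: {p11}
  A126: {p31}
  A134: {p26}
  A145: {p12}
  A156: {p4}
  A235: {p8}
  A245: {p20}
  A246: {p14}
  A346: {p13}
  A356: {p7}
C dims 6,15,10; δ0: rk 5, SNF 1^5; δ1: rk 10, SNF 1^9·2
degree 0: 6−5−0 = 1 → Ȟ^0 ≅ Z
degree 1: 15−10−5 = 0 → Ȟ^1 ≅ 0
degree 2: 10−0−10 = 0 plus torsion [2] → Ȟ^2 ≅ Z/2


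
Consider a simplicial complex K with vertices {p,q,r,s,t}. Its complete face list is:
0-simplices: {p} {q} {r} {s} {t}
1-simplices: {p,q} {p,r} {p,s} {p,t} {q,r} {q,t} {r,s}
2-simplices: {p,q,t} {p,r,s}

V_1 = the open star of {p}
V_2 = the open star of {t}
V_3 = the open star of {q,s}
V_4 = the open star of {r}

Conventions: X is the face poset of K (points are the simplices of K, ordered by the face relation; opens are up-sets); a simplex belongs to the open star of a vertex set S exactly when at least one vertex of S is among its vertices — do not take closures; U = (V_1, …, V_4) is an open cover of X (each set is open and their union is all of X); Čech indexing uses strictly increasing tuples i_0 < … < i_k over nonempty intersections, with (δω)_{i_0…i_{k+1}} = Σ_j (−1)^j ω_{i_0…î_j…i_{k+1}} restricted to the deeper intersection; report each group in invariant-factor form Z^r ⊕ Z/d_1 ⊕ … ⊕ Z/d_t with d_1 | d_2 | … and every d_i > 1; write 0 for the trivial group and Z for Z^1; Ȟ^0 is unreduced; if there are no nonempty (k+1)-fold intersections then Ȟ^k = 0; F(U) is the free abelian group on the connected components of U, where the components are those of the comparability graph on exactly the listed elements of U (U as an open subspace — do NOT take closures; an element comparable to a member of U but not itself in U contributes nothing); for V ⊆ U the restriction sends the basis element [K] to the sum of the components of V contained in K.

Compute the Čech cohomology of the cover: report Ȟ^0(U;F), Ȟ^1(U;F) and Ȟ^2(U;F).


Ȟ^0 = Z; Ȟ^1 = Z; Ȟ^2 = 0

nonempty overlaps:
  V1={{p},{p,q},{p,r},{p,s},{p,t},{p,q,t},{p,r,s}} V2={{t},{p,t},{q,t},{p,q,t}} V3={{q},{s},{p,q},{p,s},{q,r},{q,t},{r,s},{p,q,t},{p,r,s}} V4={{r},{p,r},{q,r},{r,s},{p,r,s}}
  V12={{p,t},{p,q,t}} V13={{p,q},{p,s},{p,q,t},{p,r,s}} V14={{p,r},{p,r,s}} V23={{q,t},{p,q,t}} V34={{q,r},{r,s},{p,r,s}}
  V123={{p,q,t}} V134={{p,r,s}}
components per intersection:
  V1: {{p},{p,q},{p,r},{p,s},{p,t},{p,q,t},{p,r,s}}
  V2: {{t},{p,t},{q,t},{p,q,t}}
  V3: {{q},{p,q},{q,r},{q,t},{p,q,t}} {{s},{p,s},{r,s},{p,r,s}}
  V4: {{r},{p,r},{q,r},{r,s},{p,r,s}}
  V12: {{p,t},{p,q,t}}
  V13: {{p,q},{p,q,t}} {{p,s},{p,r,s}}
  V14: {{p,r},{p,r,s}}
  V23: {{q,t},{p,q,t}}
  V34: {{q,r}} {{r,s},{p,r,s}}
  V123: {{p,q,t}}
  V134: {{p,r,s}}
C dims 5,7,2; δ0: rk 4, SNF 1^4; δ1: rk 2, SNF 1^2
degree 0: 5−4−0 = 1 → Ȟ^0 ≅ Z
degree 1: 7−2−4 = 1 → Ȟ^1 ≅ Z
degree 2: 2−0−2 = 0 → Ȟ^2 ≅ 0


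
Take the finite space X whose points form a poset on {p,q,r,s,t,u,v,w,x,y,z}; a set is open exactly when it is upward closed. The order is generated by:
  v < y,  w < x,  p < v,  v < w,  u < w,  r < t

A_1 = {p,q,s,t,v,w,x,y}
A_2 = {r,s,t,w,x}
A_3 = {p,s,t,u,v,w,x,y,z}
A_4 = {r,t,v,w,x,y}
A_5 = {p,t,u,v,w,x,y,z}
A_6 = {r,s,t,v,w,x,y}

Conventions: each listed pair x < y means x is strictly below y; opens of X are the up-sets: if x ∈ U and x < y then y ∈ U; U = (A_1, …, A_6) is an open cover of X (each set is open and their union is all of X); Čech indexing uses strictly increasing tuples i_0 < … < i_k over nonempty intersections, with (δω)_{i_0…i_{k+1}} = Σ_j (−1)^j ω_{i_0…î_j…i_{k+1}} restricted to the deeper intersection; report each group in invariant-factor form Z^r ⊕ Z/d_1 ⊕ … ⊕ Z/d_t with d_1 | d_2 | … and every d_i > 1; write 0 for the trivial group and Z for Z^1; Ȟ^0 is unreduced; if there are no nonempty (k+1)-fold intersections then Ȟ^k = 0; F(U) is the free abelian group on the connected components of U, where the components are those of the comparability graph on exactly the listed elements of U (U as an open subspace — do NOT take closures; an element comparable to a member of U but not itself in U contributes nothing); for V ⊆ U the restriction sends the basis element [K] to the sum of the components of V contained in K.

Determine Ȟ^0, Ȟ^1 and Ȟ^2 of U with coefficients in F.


Ȟ^0 ≅ Z^5, Ȟ^1 ≅ 0, Ȟ^2 ≅ 0

nerve simplices:
  A12={s,t,w,x} A13={p,s,t,v,w,x,y} A14={t,v,w,x,y} A15={p,t,v,w,x,y} A16={s,t,v,w,x,y} A23={s,t,w,x} A24={r,t,w,x} A25={t,w,x} A26={r,s,t,w,x} A34={t,v,w,x,y} A35={p,t,u,v,w,x,y,z} A36={s,t,v,w,x,y} A45={t,v,w,x,y} A46={r,t,v,w,x,y} A56={t,v,w,x,y}
  A123={s,t,w,x} A124={t,w,x} A125={t,w,x} A126={s,t,w,x} A134={t,v,w,x,y} A135={p,t,v,w,x,y} A136={s,t,v,w,x,y} A145={t,v,w,x,y} A146={t,v,w,x,y} A156={t,v,w,x,y} A234={t,w,x} A235={t,w,x} A236={s,t,w,x} A245={t,w,x} A246={r,t,w,x} A256={t,w,x} A345={t,v,w,x,y} A346={t,v,w,x,y} A356={t,v,w,x,y} A456={t,v,w,x,y}
  A1234={t,w,x} A1235={t,w,x} A1236={s,t,w,x} A1245={t,w,x} A1246={t,w,x} A1256={t,w,x} A1345={t,v,w,x,y} A1346={t,v,w,x,y} A1356={t,v,w,x,y} A1456={t,v,w,x,y} A2345={t,w,x} A2346={t,w,x} A2356={t,w,x} A2456={t,w,x} A3456={t,v,w,x,y}
  A12345={t,w,x} A12346={t,w,x} A12356={t,w,x} A12456={t,w,x} A13456={t,v,w,x,y} A23456={t,w,x}
  A123456={t,w,x}
components per intersection:
  A1: {p,v,w,x,y} {q} {s} {t}
  A2: {r,t} {s} {w,x}
  A3: {p,u,v,w,x,y} {s} {t} {z}
  A4: {r,t} {v,w,x,y}
  A5: {p,u,v,w,x,y} {t} {z}
  A6: {r,t} {s} {v,w,x,y}
  A12: {s} {t} {w,x}
  A13: {p,v,w,x,y} {s} {t}
  A14: {t} {v,w,x,y}
  A15: {p,v,w,x,y} {t}
  A16: {s} {t} {v,w,x,y}
  A23: {s} {t} {w,x}
  A24: {r,t} {w,x}
  A25: {t} {w,x}
  A26: {r,t} {s} {w,x}
  A34: {t} {v,w,x,y}
  A35: {p,u,v,w,x,y} {t} {z}
  A36: {s} {t} {v,w,x,y}
  A45: {t} {v,w,x,y}
  A46: {r,t} {v,w,x,y}
  A56: {t} {v,w,x,y}
  A123: {s} {t} {w,x}
  A124: {t} {w,x}
  A125: {t} {w,x}
  A126: {s} {t} {w,x}
  A134: {t} {v,w,x,y}
  A135: {p,v,w,x,y} {t}
  A136: {s} {t} {v,w,x,y}
  A145: {t} {v,w,x,y}
  A146: {t} {v,w,x,y}
  A156: {t} {v,w,x,y}
  A234: {t} {w,x}
  A235: {t} {w,x}
  A236: {s} {t} {w,x}
  A245: {t} {w,x}
  A246: {r,t} {w,x}
  A256: {t} {w,x}
  A345: {t} {v,w,x,y}
  A346: {t} {v,w,x,y}
  A356: {t} {v,w,x,y}
  A456: {t} {v,w,x,y}
  A1234: {t} {w,x}
  A1235: {t} {w,x}
  A1236: {s} {t} {w,x}
  A1245: {t} {w,x}
  A1246: {t} {w,x}
  A1256: {t} {w,x}
  A1345: {t} {v,w,x,y}
  A1346: {t} {v,w,x,y}
  A1356: {t} {v,w,x,y}
  A1456: {t} {v,w,x,y}
  A2345: {t} {w,x}
  A2346: {t} {w,x}
  A2356: {t} {w,x}
  A2456: {t} {w,x}
  A3456: {t} {v,w,x,y}
  A12345: {t} {w,x}
  A12346: {t} {w,x}
  A12356: {t} {w,x}
  A12456: {t} {w,x}
  A13456: {t} {v,w,x,y}
  A23456: {t} {w,x}
  A123456: {t} {w,x}
C dims 19,37,44,31; δ0: rk 14, SNF 1^14; δ1: rk 23, SNF 1^23; δ2: rk 21, SNF 1^21
degree 0: 19−14−0 = 5 → Ȟ^0 ≅ Z^5
degree 1: 37−23−14 = 0 → Ȟ^1 ≅ 0
degree 2: 44−21−23 = 0 → Ȟ^2 ≅ 0


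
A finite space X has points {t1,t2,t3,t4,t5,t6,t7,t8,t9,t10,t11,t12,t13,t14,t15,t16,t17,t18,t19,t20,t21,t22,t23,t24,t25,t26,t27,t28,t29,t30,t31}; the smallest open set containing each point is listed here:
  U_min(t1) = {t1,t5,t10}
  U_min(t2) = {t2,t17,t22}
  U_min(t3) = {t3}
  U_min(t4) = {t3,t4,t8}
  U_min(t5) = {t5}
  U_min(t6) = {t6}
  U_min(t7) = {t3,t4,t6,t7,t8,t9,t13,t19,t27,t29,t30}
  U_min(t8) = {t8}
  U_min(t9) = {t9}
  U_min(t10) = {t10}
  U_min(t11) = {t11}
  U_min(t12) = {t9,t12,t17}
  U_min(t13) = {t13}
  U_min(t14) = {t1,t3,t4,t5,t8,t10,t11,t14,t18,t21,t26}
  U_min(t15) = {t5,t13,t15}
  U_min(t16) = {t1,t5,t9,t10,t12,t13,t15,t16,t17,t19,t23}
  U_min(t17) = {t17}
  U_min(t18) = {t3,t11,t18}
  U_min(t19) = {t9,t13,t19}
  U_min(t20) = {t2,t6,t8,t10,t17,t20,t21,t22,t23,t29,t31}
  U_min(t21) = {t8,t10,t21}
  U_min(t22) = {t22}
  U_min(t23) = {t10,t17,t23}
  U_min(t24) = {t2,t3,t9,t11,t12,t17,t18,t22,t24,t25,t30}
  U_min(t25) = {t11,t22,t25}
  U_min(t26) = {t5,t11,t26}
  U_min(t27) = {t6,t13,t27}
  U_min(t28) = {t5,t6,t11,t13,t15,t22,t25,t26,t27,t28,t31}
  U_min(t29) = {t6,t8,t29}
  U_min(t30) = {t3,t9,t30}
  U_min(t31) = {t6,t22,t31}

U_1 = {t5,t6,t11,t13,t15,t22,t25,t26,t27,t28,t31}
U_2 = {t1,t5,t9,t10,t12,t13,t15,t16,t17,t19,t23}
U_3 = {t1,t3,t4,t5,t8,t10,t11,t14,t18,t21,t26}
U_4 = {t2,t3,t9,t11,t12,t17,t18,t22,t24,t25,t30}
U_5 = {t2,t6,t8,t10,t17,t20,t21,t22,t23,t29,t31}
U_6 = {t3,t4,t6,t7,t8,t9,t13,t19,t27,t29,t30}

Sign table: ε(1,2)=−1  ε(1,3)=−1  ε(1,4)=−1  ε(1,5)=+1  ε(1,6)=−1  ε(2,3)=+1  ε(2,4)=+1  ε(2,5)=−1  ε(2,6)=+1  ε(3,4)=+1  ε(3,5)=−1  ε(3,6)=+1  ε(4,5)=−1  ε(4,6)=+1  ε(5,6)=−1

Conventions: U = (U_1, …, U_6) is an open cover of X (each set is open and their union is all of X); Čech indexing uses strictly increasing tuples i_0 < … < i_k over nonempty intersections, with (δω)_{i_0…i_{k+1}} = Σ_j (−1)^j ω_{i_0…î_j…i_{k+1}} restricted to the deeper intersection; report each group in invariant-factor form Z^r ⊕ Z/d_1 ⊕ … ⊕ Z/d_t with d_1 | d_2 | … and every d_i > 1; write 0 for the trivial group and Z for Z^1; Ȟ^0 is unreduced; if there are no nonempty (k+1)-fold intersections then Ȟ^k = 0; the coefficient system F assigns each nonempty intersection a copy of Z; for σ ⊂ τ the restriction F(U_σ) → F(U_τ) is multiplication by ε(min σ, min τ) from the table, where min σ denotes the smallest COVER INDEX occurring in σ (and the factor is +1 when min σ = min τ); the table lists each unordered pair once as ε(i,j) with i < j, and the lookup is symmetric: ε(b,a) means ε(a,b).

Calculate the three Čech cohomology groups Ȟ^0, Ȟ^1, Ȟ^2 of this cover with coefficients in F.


Ȟ^0 ≅ Z; Ȟ^1 ≅ 0; Ȟ^2 ≅ Z/2

nonempty intersections:
  U12={t5,t13,t15} U13={t5,t11,t26} U14={t11,t22,t25} U15={t6,t22,t31} U16={t6,t13,t27} U23={t1,t5,t10} U24={t9,t12,t17} U25={t10,t17,t23} U26={t9,t13,t19} U34={t3,t11,t18} U35={t8,t10,t21} U36={t3,t4,t8} U45={t2,t17,t22} U46={t3,t9,t30} U56={t6,t8,t29}
  U123={t5} U126={t13} U134={t11} U145={t22} U156={t6} U235={t10} U245={t17} U246={t9} U346={t3} U356={t8}
C dims 6,15,10; δ0: rk 5, SNF 1^5; δ1: rk 10, SNF 1^9·2
Ȟ^0: (6−5)−0=1 ⇒ Z
Ȟ^1: (15−10)−5=0 ⇒ 0
Ȟ^2: (10−0)−10=0 plus torsion [2] ⇒ Z/2


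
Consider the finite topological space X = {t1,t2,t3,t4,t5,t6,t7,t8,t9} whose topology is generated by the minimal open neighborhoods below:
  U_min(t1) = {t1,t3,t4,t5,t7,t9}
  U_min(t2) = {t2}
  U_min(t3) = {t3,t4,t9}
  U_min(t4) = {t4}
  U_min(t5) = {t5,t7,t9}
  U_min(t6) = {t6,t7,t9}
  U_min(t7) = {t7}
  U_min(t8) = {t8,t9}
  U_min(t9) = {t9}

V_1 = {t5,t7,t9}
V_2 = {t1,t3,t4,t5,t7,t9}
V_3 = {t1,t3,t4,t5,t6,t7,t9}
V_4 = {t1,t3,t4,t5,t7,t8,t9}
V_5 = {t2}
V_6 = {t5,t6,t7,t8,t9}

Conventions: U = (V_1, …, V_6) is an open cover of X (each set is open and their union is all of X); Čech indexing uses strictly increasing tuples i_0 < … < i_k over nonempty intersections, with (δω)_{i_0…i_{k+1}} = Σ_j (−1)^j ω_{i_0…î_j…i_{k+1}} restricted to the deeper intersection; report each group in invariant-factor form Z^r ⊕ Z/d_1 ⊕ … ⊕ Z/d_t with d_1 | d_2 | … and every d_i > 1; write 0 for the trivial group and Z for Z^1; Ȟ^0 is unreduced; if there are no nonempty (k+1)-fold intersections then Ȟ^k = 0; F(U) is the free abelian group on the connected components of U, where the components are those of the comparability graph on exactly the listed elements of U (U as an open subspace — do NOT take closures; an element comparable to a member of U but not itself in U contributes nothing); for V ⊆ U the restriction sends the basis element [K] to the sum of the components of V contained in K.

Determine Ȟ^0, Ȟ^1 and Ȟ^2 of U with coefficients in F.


Ȟ^0 = Z^2, Ȟ^1 = 0 and Ȟ^2 = 0

cover nerve:
  V12={t5,t7,t9} V13={t5,t7,t9} V14={t5,t7,t9} V16={t5,t7,t9} V23={t1,t3,t4,t5,t7,t9} V24={t1,t3,t4,t5,t7,t9} V26={t5,t7,t9} V34={t1,t3,t4,t5,t7,t9} V36={t5,t6,t7,t9} V46={t5,t7,t8,t9}
  V123={t5,t7,t9} V124={t5,t7,t9} V126={t5,t7,t9} V134={t5,t7,t9} V136={t5,t7,t9} V146={t5,t7,t9} V234={t1,t3,t4,t5,t7,t9} V236={t5,t7,t9} V246={t5,t7,t9} V346={t5,t7,t9}
  V1234={t5,t7,t9} V1236={t5,t7,t9} V1246={t5,t7,t9} V1346={t5,t7,t9} V2346={t5,t7,t9}
  V12346={t5,t7,t9}
components per intersection:
  V1: {t5,t7,t9}
  V2: {t1,t3,t4,t5,t7,t9}
  V3: {t1,t3,t4,t5,t6,t7,t9}
  V4: {t1,t3,t4,t5,t7,t8,t9}
  V5: {t2}
  V6: {t5,t6,t7,t8,t9}
  V12: {t5,t7,t9}
  V13: {t5,t7,t9}
  V14: {t5,t7,t9}
  V16: {t5,t7,t9}
  V23: {t1,t3,t4,t5,t7,t9}
  V24: {t1,t3,t4,t5,t7,t9}
  V26: {t5,t7,t9}
  V34: {t1,t3,t4,t5,t7,t9}
  V36: {t5,t6,t7,t9}
  V46: {t5,t7,t8,t9}
  V123: {t5,t7,t9}
  V124: {t5,t7,t9}
  V126: {t5,t7,t9}
  V134: {t5,t7,t9}
  V136: {t5,t7,t9}
  V146: {t5,t7,t9}
  V234: {t1,t3,t4,t5,t7,t9}
  V236: {t5,t7,t9}
  V246: {t5,t7,t9}
  V346: {t5,t7,t9}
  V1234: {t5,t7,t9}
  V1236: {t5,t7,t9}
  V1246: {t5,t7,t9}
  V1346: {t5,t7,t9}
  V2346: {t5,t7,t9}
  V12346: {t5,t7,t9}
C dims 6,10,10,5; δ0: rk 4, SNF 1^4; δ1: rk 6, SNF 1^6; δ2: rk 4, SNF 1^4
Ȟ^0: (6−4)−0=2 ⇒ Z^2
Ȟ^1: (10−6)−4=0 ⇒ 0
Ȟ^2: (10−4)−6=0 ⇒ 0


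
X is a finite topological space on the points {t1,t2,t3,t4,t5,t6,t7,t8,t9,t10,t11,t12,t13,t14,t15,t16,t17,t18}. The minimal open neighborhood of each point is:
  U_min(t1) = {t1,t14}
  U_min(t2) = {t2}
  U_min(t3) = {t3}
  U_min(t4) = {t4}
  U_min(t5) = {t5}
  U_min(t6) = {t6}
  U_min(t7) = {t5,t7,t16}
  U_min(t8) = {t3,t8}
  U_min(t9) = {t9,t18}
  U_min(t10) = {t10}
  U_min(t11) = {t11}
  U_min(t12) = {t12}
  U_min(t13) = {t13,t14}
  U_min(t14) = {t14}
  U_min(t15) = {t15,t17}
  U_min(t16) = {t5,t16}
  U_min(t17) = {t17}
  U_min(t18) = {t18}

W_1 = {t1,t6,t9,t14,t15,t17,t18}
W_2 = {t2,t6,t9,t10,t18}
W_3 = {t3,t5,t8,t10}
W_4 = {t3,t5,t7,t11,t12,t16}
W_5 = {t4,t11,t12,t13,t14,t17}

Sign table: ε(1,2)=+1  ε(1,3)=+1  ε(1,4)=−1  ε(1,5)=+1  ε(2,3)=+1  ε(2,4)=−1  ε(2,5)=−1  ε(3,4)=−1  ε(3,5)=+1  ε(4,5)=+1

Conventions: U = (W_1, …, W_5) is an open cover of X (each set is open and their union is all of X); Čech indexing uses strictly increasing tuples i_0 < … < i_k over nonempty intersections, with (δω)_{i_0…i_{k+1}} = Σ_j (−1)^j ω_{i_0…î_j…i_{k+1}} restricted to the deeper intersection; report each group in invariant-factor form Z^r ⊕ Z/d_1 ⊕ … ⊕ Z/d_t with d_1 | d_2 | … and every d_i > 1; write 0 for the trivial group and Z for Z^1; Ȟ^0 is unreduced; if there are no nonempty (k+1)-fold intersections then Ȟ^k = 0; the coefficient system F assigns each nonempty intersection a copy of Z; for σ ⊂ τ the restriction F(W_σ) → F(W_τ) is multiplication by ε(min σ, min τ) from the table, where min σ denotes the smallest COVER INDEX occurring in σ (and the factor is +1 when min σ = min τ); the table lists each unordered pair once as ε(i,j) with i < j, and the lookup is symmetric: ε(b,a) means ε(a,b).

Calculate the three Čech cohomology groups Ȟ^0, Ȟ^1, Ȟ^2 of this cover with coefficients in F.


nonempty overlaps:
  W12={t6,t9,t18} W15={t14,t17} W23={t10} W34={t3,t5} W45={t11,t12}
C dims 5,5; δ0: rk 5, SNF 1^4·2
degree 0: 5−5−0 = 0 → Ȟ^0 ≅ 0
degree 1: 5−0−5 = 0 plus torsion [2] → Ȟ^1 ≅ Z/2
degree 2: 0−0−0 = 0 → Ȟ^2 ≅ 0

Ȟ^0 ≅ 0; Ȟ^1 ≅ Z/2; Ȟ^2 ≅ 0


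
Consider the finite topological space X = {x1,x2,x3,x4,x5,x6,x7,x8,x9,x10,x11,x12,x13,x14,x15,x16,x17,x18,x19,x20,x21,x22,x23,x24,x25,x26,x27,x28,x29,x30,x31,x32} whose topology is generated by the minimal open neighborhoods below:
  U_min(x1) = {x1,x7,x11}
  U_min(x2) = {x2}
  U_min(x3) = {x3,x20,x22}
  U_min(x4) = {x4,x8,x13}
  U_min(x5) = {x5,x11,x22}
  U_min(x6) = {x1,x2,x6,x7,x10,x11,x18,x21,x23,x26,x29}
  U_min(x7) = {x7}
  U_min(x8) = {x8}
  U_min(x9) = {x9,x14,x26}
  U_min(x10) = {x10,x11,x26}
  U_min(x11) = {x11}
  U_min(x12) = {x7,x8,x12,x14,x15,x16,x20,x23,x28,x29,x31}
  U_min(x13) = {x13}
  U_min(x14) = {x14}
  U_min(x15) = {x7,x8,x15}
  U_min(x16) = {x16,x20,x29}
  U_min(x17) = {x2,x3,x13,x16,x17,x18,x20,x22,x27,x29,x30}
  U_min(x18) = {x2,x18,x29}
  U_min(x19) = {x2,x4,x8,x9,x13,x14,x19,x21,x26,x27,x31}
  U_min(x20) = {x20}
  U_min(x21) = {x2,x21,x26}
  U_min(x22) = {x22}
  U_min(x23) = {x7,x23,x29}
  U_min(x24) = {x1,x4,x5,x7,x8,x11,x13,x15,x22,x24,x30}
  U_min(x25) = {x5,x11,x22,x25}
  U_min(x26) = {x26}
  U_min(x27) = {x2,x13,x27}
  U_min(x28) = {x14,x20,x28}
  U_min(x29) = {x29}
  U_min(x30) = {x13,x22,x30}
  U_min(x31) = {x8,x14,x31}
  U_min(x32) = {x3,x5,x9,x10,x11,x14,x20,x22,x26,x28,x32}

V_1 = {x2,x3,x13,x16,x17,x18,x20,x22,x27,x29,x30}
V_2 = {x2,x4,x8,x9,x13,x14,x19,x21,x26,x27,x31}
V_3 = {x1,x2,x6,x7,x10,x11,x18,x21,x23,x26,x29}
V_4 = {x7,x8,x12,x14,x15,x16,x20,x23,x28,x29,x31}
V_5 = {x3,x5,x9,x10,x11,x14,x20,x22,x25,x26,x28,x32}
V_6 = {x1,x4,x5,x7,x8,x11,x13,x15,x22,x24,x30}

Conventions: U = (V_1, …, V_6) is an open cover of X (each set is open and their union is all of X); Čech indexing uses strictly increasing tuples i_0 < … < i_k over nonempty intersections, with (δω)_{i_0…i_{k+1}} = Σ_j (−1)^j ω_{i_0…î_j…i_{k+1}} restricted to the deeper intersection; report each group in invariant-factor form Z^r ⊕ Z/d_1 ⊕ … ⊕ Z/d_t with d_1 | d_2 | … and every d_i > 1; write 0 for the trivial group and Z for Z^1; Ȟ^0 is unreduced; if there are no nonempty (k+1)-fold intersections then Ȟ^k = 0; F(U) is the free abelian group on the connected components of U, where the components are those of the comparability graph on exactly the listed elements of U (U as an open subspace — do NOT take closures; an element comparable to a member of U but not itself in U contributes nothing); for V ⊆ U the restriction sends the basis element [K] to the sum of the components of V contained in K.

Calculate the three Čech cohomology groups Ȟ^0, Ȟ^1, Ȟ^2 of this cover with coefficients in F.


nerve simplices:
  V12={x2,x13,x27} V13={x2,x18,x29} V14={x16,x20,x29} V15={x3,x20,x22} V16={x13,x22,x30} V23={x2,x21,x26} V24={x8,x14,x31} V25={x9,x14,x26} V26={x4,x8,x13} V34={x7,x23,x29} V35={x10,x11,x26} V36={x1,x7,x11} V45={x14,x20,x28} V46={x7,x8,x15} V56={x5,x11,x22}
  V123={x2} V126={x13} V134={x29} V145={x20} V156={x22} V235={x26} V245={x14} V246={x8} V346={x7} V356={x11}
components per intersection:
  V1: {x2,x3,x13,x16,x17,x18,x20,x22,x27,x29,x30}
  V2: {x2,x4,x8,x9,x13,x14,x19,x21,x26,x27,x31}
  V3: {x1,x2,x6,x7,x10,x11,x18,x21,x23,x26,x29}
  V4: {x7,x8,x12,x14,x15,x16,x20,x23,x28,x29,x31}
  V5: {x3,x5,x9,x10,x11,x14,x20,x22,x25,x26,x28,x32}
  V6: {x1,x4,x5,x7,x8,x11,x13,x15,x22,x24,x30}
  V12: {x2,x13,x27}
  V13: {x2,x18,x29}
  V14: {x16,x20,x29}
  V15: {x3,x20,x22}
  V16: {x13,x22,x30}
  V23: {x2,x21,x26}
  V24: {x8,x14,x31}
  V25: {x9,x14,x26}
  V26: {x4,x8,x13}
  V34: {x7,x23,x29}
  V35: {x10,x11,x26}
  V36: {x1,x7,x11}
  V45: {x14,x20,x28}
  V46: {x7,x8,x15}
  V56: {x5,x11,x22}
  V123: {x2}
  V126: {x13}
  V134: {x29}
  V145: {x20}
  V156: {x22}
  V235: {x26}
  V245: {x14}
  V246: {x8}
  V346: {x7}
  V356: {x11}
C dims 6,15,10; δ0: rk 5, SNF 1^5; δ1: rk 10, SNF 1^9·2
degree 0: 6−5−0 = 1 → Ȟ^0 ≅ Z
degree 1: 15−10−5 = 0 → Ȟ^1 ≅ 0
degree 2: 10−0−10 = 0 plus torsion [2] → Ȟ^2 ≅ Z/2

Ȟ^0 = Z; Ȟ^1 = 0; Ȟ^2 = Z/2
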